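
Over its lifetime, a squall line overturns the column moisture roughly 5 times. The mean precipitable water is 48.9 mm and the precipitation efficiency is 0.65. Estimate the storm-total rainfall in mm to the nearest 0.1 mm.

Each cycle deposits ε × PW = 0.65 × 48.9 = 31.785 mm.
Over 5 cycles: 5 × 31.785 = 158.9 mm.

rainfall ≈ 158.9 mm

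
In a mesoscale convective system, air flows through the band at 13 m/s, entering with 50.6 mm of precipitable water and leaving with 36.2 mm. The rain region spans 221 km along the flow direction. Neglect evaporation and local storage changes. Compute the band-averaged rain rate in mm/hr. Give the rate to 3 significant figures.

Column moisture flux per unit crosswind length is F = V × PW.
Inflow: F_in = 13 × 50.6 = 657.8 mm·m/s
Outflow: F_out = 13 × 36.2 = 470.6 mm·m/s
Steady-state rate R = (F_in − F_out)/L = (657.8 − 470.6) / 221000 m = 8.471e-04 mm/s.
R = 8.471e-04 × 3600 = 3.05 mm/hr.

R ≈ 3.05 mm/hr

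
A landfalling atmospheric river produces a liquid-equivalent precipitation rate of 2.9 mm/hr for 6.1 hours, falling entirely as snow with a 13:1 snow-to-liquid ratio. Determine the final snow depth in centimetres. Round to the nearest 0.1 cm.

Liquid-equivalent depth = 2.9 × 6.1 = 17.69 mm.
Snow depth = 17.69 mm × 13 = 229.97 mm = 23.0 cm.

snow depth ≈ 23.0 cm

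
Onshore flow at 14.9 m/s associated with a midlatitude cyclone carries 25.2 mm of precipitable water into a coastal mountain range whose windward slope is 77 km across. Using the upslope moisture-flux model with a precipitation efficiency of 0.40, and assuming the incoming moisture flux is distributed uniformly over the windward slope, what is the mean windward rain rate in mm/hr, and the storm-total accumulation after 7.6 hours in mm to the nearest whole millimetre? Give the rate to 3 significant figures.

Incoming column moisture flux per unit ridge length: F = V × PW = 14.9 × 25.2 = 375.48 mm·m/s.
Spread over the 77 km slope with efficiency ε = 0.40: R = ε·F/W = 0.40 × 375.48 / 77000 m = 1.951e-03 mm/s.
R = 1.951e-03 × 3600 = 7.02 mm/hr.
Over 7.6 h: total = 7.02 × 7.6 = 53.352 ≈ 53 mm.

R ≈ 7.02 mm/hr; total ≈ 53 mm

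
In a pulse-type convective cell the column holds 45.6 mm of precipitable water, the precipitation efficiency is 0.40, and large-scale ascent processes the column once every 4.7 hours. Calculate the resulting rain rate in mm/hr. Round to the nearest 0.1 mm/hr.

R ≈ 3.9 mm/hr

Each overturning extracts ε × PW = 0.40 × 45.6 = 18.24 mm.
Rate = ε·PW / τ = 18.24 / 4.7 h = 3.9 mm/hr.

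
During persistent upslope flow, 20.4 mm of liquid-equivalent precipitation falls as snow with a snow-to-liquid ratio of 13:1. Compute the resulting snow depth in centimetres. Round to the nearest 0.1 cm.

Snow depth = liquid × ratio = 20.4 mm × 13 = 265.2 mm = 26.5 cm.

snow depth ≈ 26.5 cm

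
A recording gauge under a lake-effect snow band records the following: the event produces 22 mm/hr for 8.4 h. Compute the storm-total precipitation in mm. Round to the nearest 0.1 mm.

Total = Σ Rᵢ Δtᵢ = 22 × 8.4
      = 184.8 = 184.8 mm.

total ≈ 184.8 mm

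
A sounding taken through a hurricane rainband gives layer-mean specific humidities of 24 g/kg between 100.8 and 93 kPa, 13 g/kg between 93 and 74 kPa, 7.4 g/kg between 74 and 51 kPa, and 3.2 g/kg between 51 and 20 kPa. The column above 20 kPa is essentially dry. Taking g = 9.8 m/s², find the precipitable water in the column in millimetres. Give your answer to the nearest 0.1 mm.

Precipitable water is the column-integrated vapour mass per unit area: PW = (1/g) Σ q̄ Δp, with q in kg/kg and Δp in Pa (1 kg/m² of water = 1 mm).
Layer 100.8–93 kPa: Δp = 78 hPa = 7800 Pa, q̄ = 0.024 kg/kg → 0.024 × 7800 / 9.8 = 19.10 mm
Layer 93–74 kPa: Δp = 190 hPa = 19000 Pa, q̄ = 0.013 kg/kg → 0.013 × 19000 / 9.8 = 25.20 mm
Layer 74–51 kPa: Δp = 230 hPa = 23000 Pa, q̄ = 0.0074 kg/kg → 0.0074 × 23000 / 9.8 = 17.37 mm
Layer 51–20 kPa: Δp = 310 hPa = 31000 Pa, q̄ = 0.0032 kg/kg → 0.0032 × 31000 / 9.8 = 10.12 mm
PW = 19.10 + 25.20 + 17.37 + 10.12 = 71.79 ≈ 71.8 mm.

PW ≈ 71.8 mm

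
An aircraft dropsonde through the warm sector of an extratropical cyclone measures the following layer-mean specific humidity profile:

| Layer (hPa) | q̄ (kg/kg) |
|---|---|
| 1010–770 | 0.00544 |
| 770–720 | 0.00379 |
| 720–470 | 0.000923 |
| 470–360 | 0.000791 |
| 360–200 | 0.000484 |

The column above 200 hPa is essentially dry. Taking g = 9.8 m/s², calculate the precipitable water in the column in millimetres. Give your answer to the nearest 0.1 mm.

PW ≈ 19.3 mm

Precipitable water is the column-integrated vapour mass per unit area: PW = (1/g) Σ q̄ Δp, with q in kg/kg and Δp in Pa (1 kg/m² of water = 1 mm).
Layer 1010–770 hPa: Δp = 240 hPa = 24000 Pa, q̄ = 0.00544 kg/kg → 0.00544 × 24000 / 9.8 = 13.32 mm
Layer 770–720 hPa: Δp = 50 hPa = 5000 Pa, q̄ = 0.00379 kg/kg → 0.00379 × 5000 / 9.8 = 1.93 mm
Layer 720–470 hPa: Δp = 250 hPa = 25000 Pa, q̄ = 0.000923 kg/kg → 0.000923 × 25000 / 9.8 = 2.35 mm
Layer 470–360 hPa: Δp = 110 hPa = 11000 Pa, q̄ = 0.000791 kg/kg → 0.000791 × 11000 / 9.8 = 0.89 mm
Layer 360–200 hPa: Δp = 160 hPa = 16000 Pa, q̄ = 0.000484 kg/kg → 0.000484 × 16000 / 9.8 = 0.79 mm
PW = 13.32 + 1.93 + 2.35 + 0.89 + 0.79 = 19.28 ≈ 19.3 mm.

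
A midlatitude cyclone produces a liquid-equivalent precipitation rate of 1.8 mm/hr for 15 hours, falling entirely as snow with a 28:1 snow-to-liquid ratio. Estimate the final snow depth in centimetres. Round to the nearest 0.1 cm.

Liquid-equivalent depth = 1.8 × 15 = 27 mm.
Snow depth = 27 mm × 28 = 756 mm = 75.6 cm.

snow depth ≈ 75.6 cm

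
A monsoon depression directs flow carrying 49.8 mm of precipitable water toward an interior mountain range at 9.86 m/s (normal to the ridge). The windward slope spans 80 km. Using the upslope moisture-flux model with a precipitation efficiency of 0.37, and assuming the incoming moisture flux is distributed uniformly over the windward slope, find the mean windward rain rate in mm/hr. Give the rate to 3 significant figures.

R ≈ 8.18 mm/hr

Incoming column moisture flux per unit ridge length: F = V × PW = 9.86 × 49.8 = 491.028 mm·m/s.
Spread over the 80 km slope with efficiency ε = 0.37: R = ε·F/W = 0.37 × 491.028 / 80000 m = 2.271e-03 mm/s.
R = 2.271e-03 × 3600 = 8.18 mm/hr.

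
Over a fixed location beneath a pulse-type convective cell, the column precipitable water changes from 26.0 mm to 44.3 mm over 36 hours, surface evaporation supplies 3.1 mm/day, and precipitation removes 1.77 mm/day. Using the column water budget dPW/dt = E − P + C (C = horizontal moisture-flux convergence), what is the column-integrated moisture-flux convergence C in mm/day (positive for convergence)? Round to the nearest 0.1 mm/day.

C ≈ 10.9 mm/day

dPW/dt = (44.3 − 26.0) mm / (36/24 day) = +12.200 mm/day.
C = dPW/dt − E + P = (+12.200) − 3.1 + 1.77 = 10.9 mm/day.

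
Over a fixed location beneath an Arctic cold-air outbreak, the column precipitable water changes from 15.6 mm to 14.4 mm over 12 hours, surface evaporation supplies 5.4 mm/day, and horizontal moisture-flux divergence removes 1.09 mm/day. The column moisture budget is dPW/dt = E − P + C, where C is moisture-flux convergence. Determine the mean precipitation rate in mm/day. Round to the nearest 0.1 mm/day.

dPW/dt = (14.4 − 15.6) mm / (12/24 day) = -2.400 mm/day.
P = E + C − dPW/dt = 5.4 + (-1.09) − (-2.400) = 6.7 mm/day.

P ≈ 6.7 mm/day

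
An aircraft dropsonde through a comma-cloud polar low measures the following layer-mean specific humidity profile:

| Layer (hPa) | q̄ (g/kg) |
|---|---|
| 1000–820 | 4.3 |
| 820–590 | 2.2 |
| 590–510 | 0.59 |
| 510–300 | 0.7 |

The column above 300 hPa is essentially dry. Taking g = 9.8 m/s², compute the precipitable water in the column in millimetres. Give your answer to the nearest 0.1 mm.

PW ≈ 15.0 mm

Precipitable water is the column-integrated vapour mass per unit area: PW = (1/g) Σ q̄ Δp, with q in kg/kg and Δp in Pa (1 kg/m² of water = 1 mm).
Layer 1000–820 hPa: Δp = 180 hPa = 18000 Pa, q̄ = 0.0043 kg/kg → 0.0043 × 18000 / 9.8 = 7.90 mm
Layer 820–590 hPa: Δp = 230 hPa = 23000 Pa, q̄ = 0.0022 kg/kg → 0.0022 × 23000 / 9.8 = 5.16 mm
Layer 590–510 hPa: Δp = 80 hPa = 8000 Pa, q̄ = 0.00059 kg/kg → 0.00059 × 8000 / 9.8 = 0.48 mm
Layer 510–300 hPa: Δp = 210 hPa = 21000 Pa, q̄ = 0.0007 kg/kg → 0.0007 × 21000 / 9.8 = 1.50 mm
PW = 7.90 + 5.16 + 0.48 + 1.50 = 15.04 ≈ 15.0 mm.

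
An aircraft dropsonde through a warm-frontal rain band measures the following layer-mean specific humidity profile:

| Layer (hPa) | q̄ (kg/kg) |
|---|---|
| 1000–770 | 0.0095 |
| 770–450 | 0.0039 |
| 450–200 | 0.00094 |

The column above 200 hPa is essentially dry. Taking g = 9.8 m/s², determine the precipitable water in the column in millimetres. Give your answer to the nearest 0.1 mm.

Precipitable water is the column-integrated vapour mass per unit area: PW = (1/g) Σ q̄ Δp, with q in kg/kg and Δp in Pa (1 kg/m² of water = 1 mm).
Layer 1000–770 hPa: Δp = 230 hPa = 23000 Pa, q̄ = 0.0095 kg/kg → 0.0095 × 23000 / 9.8 = 22.30 mm
Layer 770–450 hPa: Δp = 320 hPa = 32000 Pa, q̄ = 0.0039 kg/kg → 0.0039 × 32000 / 9.8 = 12.73 mm
Layer 450–200 hPa: Δp = 250 hPa = 25000 Pa, q̄ = 0.00094 kg/kg → 0.00094 × 25000 / 9.8 = 2.40 mm
PW = 22.30 + 12.73 + 2.40 = 37.43 ≈ 37.4 mm.

PW ≈ 37.4 mm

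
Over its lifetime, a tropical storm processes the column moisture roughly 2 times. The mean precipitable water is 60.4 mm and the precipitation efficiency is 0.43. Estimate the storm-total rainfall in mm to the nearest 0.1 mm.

Each cycle deposits ε × PW = 0.43 × 60.4 = 25.972 mm.
Over 2 cycles: 2 × 25.972 = 51.9 mm.

rainfall ≈ 51.9 mm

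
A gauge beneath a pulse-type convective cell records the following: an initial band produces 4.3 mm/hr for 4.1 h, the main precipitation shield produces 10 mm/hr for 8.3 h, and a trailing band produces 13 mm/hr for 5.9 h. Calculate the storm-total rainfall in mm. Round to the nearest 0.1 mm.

total ≈ 177.3 mm

Total = Σ Rᵢ Δtᵢ = 4.3 × 4.1 + 10 × 8.3 + 13 × 5.9
      = 17.63 + 83 + 76.7 = 177.3 mm.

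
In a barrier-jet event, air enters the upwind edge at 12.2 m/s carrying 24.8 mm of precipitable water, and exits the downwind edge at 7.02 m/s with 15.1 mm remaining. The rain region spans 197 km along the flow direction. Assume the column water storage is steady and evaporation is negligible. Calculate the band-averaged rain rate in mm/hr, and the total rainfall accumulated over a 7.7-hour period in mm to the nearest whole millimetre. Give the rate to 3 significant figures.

Column moisture flux per unit crosswind length is F = V × PW.
Inflow: F_in = 12.2 × 24.8 = 302.56 mm·m/s
Outflow: F_out = 7.02 × 15.1 = 106.002 mm·m/s
Steady-state rate R = (F_in − F_out)/L = (302.56 − 106.002) / 197000 m = 9.978e-04 mm/s.
R = 9.978e-04 × 3600 = 3.59 mm/hr.
Over 7.7 h: total = 3.59 × 7.7 = 27.643 ≈ 28 mm.

R ≈ 3.59 mm/hr; total ≈ 28 mm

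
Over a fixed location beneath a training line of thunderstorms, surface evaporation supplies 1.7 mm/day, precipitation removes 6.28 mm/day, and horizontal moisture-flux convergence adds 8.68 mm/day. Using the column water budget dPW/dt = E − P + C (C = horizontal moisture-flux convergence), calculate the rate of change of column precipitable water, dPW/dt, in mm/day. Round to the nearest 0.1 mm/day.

dPW/dt ≈ 4.1 mm/day

dPW/dt = E − P + C = 1.7 − 6.28 + (8.68) = 4.1 mm/day.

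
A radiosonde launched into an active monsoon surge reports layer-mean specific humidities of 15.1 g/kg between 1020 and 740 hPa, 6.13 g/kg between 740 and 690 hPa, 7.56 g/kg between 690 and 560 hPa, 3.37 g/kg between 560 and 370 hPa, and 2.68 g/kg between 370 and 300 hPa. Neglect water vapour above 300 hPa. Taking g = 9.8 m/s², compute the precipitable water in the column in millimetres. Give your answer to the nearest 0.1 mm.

PW ≈ 64.7 mm

Precipitable water is the column-integrated vapour mass per unit area: PW = (1/g) Σ q̄ Δp, with q in kg/kg and Δp in Pa (1 kg/m² of water = 1 mm).
Layer 1020–740 hPa: Δp = 280 hPa = 28000 Pa, q̄ = 0.0151 kg/kg → 0.0151 × 28000 / 9.8 = 43.14 mm
Layer 740–690 hPa: Δp = 50 hPa = 5000 Pa, q̄ = 0.00613 kg/kg → 0.00613 × 5000 / 9.8 = 3.13 mm
Layer 690–560 hPa: Δp = 130 hPa = 13000 Pa, q̄ = 0.00756 kg/kg → 0.00756 × 13000 / 9.8 = 10.03 mm
Layer 560–370 hPa: Δp = 190 hPa = 19000 Pa, q̄ = 0.00337 kg/kg → 0.00337 × 19000 / 9.8 = 6.53 mm
Layer 370–300 hPa: Δp = 70 hPa = 7000 Pa, q̄ = 0.00268 kg/kg → 0.00268 × 7000 / 9.8 = 1.91 mm
PW = 43.14 + 3.13 + 10.03 + 6.53 + 1.91 = 64.74 ≈ 64.7 mm.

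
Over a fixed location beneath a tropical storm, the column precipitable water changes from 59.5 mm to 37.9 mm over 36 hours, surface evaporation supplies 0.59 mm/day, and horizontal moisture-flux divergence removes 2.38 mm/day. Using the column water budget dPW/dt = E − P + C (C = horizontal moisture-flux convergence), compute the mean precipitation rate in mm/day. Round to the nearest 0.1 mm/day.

dPW/dt = (37.9 − 59.5) mm / (36/24 day) = -14.400 mm/day.
P = E + C − dPW/dt = 0.59 + (-2.38) − (-14.400) = 12.6 mm/day.

P ≈ 12.6 mm/day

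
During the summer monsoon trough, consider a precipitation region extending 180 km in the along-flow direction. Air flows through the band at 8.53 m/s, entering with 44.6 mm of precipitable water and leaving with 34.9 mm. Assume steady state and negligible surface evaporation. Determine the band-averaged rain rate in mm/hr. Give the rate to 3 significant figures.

Column moisture flux per unit crosswind length is F = V × PW.
Inflow: F_in = 8.53 × 44.6 = 380.438 mm·m/s
Outflow: F_out = 8.53 × 34.9 = 297.697 mm·m/s
Steady-state rate R = (F_in − F_out)/L = (380.438 − 297.697) / 180000 m = 4.597e-04 mm/s.
R = 4.597e-04 × 3600 = 1.65 mm/hr.

R ≈ 1.65 mm/hr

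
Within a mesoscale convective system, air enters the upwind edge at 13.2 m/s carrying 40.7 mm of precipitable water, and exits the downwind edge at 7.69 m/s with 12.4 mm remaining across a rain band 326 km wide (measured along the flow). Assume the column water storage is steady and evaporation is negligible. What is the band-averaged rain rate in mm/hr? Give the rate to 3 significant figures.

Column moisture flux per unit crosswind length is F = V × PW.
Inflow: F_in = 13.2 × 40.7 = 537.24 mm·m/s
Outflow: F_out = 7.69 × 12.4 = 95.356 mm·m/s
Steady-state rate R = (F_in − F_out)/L = (537.24 − 95.356) / 326000 m = 1.355e-03 mm/s.
R = 1.355e-03 × 3600 = 4.88 mm/hr.

R ≈ 4.88 mm/hr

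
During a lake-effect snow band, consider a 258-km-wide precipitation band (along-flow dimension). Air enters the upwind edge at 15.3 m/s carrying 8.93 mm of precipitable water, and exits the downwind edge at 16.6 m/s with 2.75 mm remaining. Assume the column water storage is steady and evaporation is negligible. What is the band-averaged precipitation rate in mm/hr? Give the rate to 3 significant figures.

R ≈ 1.27 mm/hr

Column moisture flux per unit crosswind length is F = V × PW.
Inflow: F_in = 15.3 × 8.93 = 136.629 mm·m/s
Outflow: F_out = 16.6 × 2.75 = 45.65 mm·m/s
Steady-state rate R = (F_in − F_out)/L = (136.629 − 45.65) / 258000 m = 3.526e-04 mm/s.
R = 3.526e-04 × 3600 = 1.27 mm/hr.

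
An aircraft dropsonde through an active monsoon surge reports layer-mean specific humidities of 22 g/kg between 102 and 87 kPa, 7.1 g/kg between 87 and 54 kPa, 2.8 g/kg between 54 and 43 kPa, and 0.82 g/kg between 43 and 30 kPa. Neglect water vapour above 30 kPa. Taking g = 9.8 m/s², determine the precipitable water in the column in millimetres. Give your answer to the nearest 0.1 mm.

Precipitable water is the column-integrated vapour mass per unit area: PW = (1/g) Σ q̄ Δp, with q in kg/kg and Δp in Pa (1 kg/m² of water = 1 mm).
Layer 102–87 kPa: Δp = 150 hPa = 15000 Pa, q̄ = 0.022 kg/kg → 0.022 × 15000 / 9.8 = 33.67 mm
Layer 87–54 kPa: Δp = 330 hPa = 33000 Pa, q̄ = 0.0071 kg/kg → 0.0071 × 33000 / 9.8 = 23.91 mm
Layer 54–43 kPa: Δp = 110 hPa = 11000 Pa, q̄ = 0.0028 kg/kg → 0.0028 × 11000 / 9.8 = 3.14 mm
Layer 43–30 kPa: Δp = 130 hPa = 13000 Pa, q̄ = 0.00082 kg/kg → 0.00082 × 13000 / 9.8 = 1.09 mm
PW = 33.67 + 23.91 + 3.14 + 1.09 = 61.81 ≈ 61.8 mm.

PW ≈ 61.8 mm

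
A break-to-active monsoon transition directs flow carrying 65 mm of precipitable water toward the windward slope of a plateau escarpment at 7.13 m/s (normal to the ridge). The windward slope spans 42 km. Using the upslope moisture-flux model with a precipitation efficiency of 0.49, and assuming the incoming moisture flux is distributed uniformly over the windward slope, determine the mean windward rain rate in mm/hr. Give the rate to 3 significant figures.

R ≈ 19.5 mm/hr

Incoming column moisture flux per unit ridge length: F = V × PW = 7.13 × 65 = 463.45 mm·m/s.
Spread over the 42 km slope with efficiency ε = 0.49: R = ε·F/W = 0.49 × 463.45 / 42000 m = 5.407e-03 mm/s.
R = 5.407e-03 × 3600 = 19.5 mm/hr.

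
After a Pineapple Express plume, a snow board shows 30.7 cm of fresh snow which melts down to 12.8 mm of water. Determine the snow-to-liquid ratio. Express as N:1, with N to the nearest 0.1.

ratio ≈ 24.0

Ratio = snow depth / SWE = 307 mm / 12.8 mm = 24.0, i.e. 24.0:1.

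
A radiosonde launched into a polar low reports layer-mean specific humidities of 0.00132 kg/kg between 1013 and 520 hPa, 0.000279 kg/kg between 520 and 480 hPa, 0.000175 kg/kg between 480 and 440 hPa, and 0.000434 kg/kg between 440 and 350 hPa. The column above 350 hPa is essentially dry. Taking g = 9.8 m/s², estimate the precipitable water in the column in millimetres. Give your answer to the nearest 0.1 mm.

PW ≈ 7.2 mm

Precipitable water is the column-integrated vapour mass per unit area: PW = (1/g) Σ q̄ Δp, with q in kg/kg and Δp in Pa (1 kg/m² of water = 1 mm).
Layer 1013–520 hPa: Δp = 493 hPa = 49300 Pa, q̄ = 0.00132 kg/kg → 0.00132 × 49300 / 9.8 = 6.64 mm
Layer 520–480 hPa: Δp = 40 hPa = 4000 Pa, q̄ = 0.000279 kg/kg → 0.000279 × 4000 / 9.8 = 0.11 mm
Layer 480–440 hPa: Δp = 40 hPa = 4000 Pa, q̄ = 0.000175 kg/kg → 0.000175 × 4000 / 9.8 = 0.07 mm
Layer 440–350 hPa: Δp = 90 hPa = 9000 Pa, q̄ = 0.000434 kg/kg → 0.000434 × 9000 / 9.8 = 0.40 mm
PW = 6.64 + 0.11 + 0.07 + 0.40 = 7.22 ≈ 7.2 mm.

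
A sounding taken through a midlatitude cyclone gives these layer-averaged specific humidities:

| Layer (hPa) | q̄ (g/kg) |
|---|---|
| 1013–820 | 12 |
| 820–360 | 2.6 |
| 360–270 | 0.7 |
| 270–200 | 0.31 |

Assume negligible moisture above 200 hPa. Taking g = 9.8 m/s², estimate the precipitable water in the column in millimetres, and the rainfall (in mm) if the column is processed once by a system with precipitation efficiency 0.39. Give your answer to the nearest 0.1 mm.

PW ≈ 36.7 mm; rainfall ≈ 14.3 mm

Precipitable water is the column-integrated vapour mass per unit area: PW = (1/g) Σ q̄ Δp, with q in kg/kg and Δp in Pa (1 kg/m² of water = 1 mm).
Layer 1013–820 hPa: Δp = 193 hPa = 19300 Pa, q̄ = 0.012 kg/kg → 0.012 × 19300 / 9.8 = 23.63 mm
Layer 820–360 hPa: Δp = 460 hPa = 46000 Pa, q̄ = 0.0026 kg/kg → 0.0026 × 46000 / 9.8 = 12.20 mm
Layer 360–270 hPa: Δp = 90 hPa = 9000 Pa, q̄ = 0.0007 kg/kg → 0.0007 × 9000 / 9.8 = 0.64 mm
Layer 270–200 hPa: Δp = 70 hPa = 7000 Pa, q̄ = 0.00031 kg/kg → 0.00031 × 7000 / 9.8 = 0.22 mm
PW = 23.63 + 12.20 + 0.64 + 0.22 = 36.69 ≈ 36.7 mm.
Rainfall = ε × PW = 0.39 × 36.7 = 14.3 mm.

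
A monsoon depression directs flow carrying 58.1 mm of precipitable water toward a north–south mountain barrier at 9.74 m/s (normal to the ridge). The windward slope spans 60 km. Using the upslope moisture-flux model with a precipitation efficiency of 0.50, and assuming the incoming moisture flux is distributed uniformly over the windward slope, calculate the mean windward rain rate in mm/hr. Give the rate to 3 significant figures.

Incoming column moisture flux per unit ridge length: F = V × PW = 9.74 × 58.1 = 565.894 mm·m/s.
Spread over the 60 km slope with efficiency ε = 0.50: R = ε·F/W = 0.50 × 565.894 / 60000 m = 4.716e-03 mm/s.
R = 4.716e-03 × 3600 = 17.0 mm/hr.

R ≈ 17.0 mm/hr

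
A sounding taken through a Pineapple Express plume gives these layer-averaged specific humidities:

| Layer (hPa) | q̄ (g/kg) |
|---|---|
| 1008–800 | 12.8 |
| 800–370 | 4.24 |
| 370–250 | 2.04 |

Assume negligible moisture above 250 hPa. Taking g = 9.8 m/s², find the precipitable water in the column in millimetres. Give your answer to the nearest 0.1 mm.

PW ≈ 48.3 mm

Precipitable water is the column-integrated vapour mass per unit area: PW = (1/g) Σ q̄ Δp, with q in kg/kg and Δp in Pa (1 kg/m² of water = 1 mm).
Layer 1008–800 hPa: Δp = 208 hPa = 20800 Pa, q̄ = 0.0128 kg/kg → 0.0128 × 20800 / 9.8 = 27.17 mm
Layer 800–370 hPa: Δp = 430 hPa = 43000 Pa, q̄ = 0.00424 kg/kg → 0.00424 × 43000 / 9.8 = 18.60 mm
Layer 370–250 hPa: Δp = 120 hPa = 12000 Pa, q̄ = 0.00204 kg/kg → 0.00204 × 12000 / 9.8 = 2.50 mm
PW = 27.17 + 18.60 + 2.50 = 48.27 ≈ 48.3 mm.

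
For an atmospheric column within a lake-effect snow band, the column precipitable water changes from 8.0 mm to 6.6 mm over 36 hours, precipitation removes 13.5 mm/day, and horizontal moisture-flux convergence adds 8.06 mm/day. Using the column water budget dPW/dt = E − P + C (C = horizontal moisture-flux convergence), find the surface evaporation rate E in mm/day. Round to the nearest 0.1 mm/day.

E ≈ 4.5 mm/day

dPW/dt = (6.6 − 8.0) mm / (36/24 day) = -0.933 mm/day.
E = dPW/dt + P − C = (-0.933) + 13.5 − (8.06) = 4.5 mm/day.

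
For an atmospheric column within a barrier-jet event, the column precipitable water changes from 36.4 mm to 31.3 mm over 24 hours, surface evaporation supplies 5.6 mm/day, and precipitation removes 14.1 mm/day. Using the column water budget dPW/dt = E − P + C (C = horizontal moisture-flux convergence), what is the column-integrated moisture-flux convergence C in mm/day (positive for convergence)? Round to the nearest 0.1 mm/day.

C ≈ 3.4 mm/day

dPW/dt = (31.3 − 36.4) mm / (24/24 day) = -5.100 mm/day.
C = dPW/dt − E + P = (-5.100) − 5.6 + 14.1 = 3.4 mm/day.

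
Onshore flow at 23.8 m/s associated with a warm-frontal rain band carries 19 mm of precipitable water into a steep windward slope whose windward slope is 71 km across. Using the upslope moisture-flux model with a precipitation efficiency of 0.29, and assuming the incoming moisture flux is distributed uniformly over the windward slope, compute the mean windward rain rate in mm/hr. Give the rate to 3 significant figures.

Incoming column moisture flux per unit ridge length: F = V × PW = 23.8 × 19 = 452.2 mm·m/s.
Spread over the 71 km slope with efficiency ε = 0.29: R = ε·F/W = 0.29 × 452.2 / 71000 m = 1.847e-03 mm/s.
R = 1.847e-03 × 3600 = 6.65 mm/hr.

R ≈ 6.65 mm/hr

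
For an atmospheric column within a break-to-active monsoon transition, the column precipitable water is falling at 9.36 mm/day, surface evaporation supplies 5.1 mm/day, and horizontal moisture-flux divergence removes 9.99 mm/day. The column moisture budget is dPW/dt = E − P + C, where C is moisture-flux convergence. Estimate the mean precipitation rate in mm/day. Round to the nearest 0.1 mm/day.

dPW/dt = -9.36 mm/day.
P = E + C − dPW/dt = 5.1 + (-9.99) − (-9.36) = 4.5 mm/day.

P ≈ 4.5 mm/day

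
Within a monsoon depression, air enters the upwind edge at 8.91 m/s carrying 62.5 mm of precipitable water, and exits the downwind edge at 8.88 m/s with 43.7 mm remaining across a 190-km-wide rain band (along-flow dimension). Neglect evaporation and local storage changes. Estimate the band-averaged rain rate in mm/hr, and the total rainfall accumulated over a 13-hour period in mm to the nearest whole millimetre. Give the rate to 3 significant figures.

Column moisture flux per unit crosswind length is F = V × PW.
Inflow: F_in = 8.91 × 62.5 = 556.875 mm·m/s
Outflow: F_out = 8.88 × 43.7 = 388.056 mm·m/s
Steady-state rate R = (F_in − F_out)/L = (556.875 − 388.056) / 190000 m = 8.885e-04 mm/s.
R = 8.885e-04 × 3600 = 3.20 mm/hr.
Over 13 h: total = 3.20 × 13 = 41.6 ≈ 42 mm.

R ≈ 3.20 mm/hr; total ≈ 42 mm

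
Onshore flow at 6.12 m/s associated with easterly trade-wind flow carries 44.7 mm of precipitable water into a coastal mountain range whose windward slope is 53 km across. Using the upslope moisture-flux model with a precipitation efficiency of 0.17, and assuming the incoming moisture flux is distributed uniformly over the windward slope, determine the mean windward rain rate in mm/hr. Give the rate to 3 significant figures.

R ≈ 3.16 mm/hr

Incoming column moisture flux per unit ridge length: F = V × PW = 6.12 × 44.7 = 273.564 mm·m/s.
Spread over the 53 km slope with efficiency ε = 0.17: R = ε·F/W = 0.17 × 273.564 / 53000 m = 8.775e-04 mm/s.
R = 8.775e-04 × 3600 = 3.16 mm/hr.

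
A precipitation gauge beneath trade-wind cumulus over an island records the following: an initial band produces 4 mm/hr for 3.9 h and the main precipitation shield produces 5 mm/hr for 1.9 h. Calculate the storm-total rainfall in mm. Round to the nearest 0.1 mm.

Total = Σ Rᵢ Δtᵢ = 4 × 3.9 + 5 × 1.9
      = 15.6 + 9.5 = 25.1 mm.

total ≈ 25.1 mm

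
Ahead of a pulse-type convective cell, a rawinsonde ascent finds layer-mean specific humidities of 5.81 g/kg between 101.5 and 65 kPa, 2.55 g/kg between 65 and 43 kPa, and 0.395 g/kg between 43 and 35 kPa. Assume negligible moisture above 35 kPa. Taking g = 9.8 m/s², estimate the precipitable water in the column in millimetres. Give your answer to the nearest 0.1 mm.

Precipitable water is the column-integrated vapour mass per unit area: PW = (1/g) Σ q̄ Δp, with q in kg/kg and Δp in Pa (1 kg/m² of water = 1 mm).
Layer 101.5–65 kPa: Δp = 365 hPa = 36500 Pa, q̄ = 0.00581 kg/kg → 0.00581 × 36500 / 9.8 = 21.64 mm
Layer 65–43 kPa: Δp = 220 hPa = 22000 Pa, q̄ = 0.00255 kg/kg → 0.00255 × 22000 / 9.8 = 5.72 mm
Layer 43–35 kPa: Δp = 80 hPa = 8000 Pa, q̄ = 0.000395 kg/kg → 0.000395 × 8000 / 9.8 = 0.32 mm
PW = 21.64 + 5.72 + 0.32 = 27.68 ≈ 27.7 mm.

PW ≈ 27.7 mm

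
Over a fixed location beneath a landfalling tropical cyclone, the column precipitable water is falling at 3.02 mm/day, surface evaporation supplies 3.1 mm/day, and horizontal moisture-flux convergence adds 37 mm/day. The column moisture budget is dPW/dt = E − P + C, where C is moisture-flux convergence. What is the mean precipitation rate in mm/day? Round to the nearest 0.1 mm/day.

dPW/dt = -3.02 mm/day.
P = E + C − dPW/dt = 3.1 + (37) − (-3.02) = 43.1 mm/day.

P ≈ 43.1 mm/day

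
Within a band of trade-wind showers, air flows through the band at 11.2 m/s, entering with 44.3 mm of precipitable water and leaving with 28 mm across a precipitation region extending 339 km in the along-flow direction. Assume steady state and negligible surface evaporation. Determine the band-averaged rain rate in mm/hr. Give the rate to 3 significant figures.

Column moisture flux per unit crosswind length is F = V × PW.
Inflow: F_in = 11.2 × 44.3 = 496.16 mm·m/s
Outflow: F_out = 11.2 × 28 = 313.6 mm·m/s
Steady-state rate R = (F_in − F_out)/L = (496.16 − 313.6) / 339000 m = 5.385e-04 mm/s.
R = 5.385e-04 × 3600 = 1.94 mm/hr.

R ≈ 1.94 mm/hr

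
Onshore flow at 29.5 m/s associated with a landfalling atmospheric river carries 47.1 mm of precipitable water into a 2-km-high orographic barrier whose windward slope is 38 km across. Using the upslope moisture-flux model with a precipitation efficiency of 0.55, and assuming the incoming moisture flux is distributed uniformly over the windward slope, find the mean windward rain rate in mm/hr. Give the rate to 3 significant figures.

Incoming column moisture flux per unit ridge length: F = V × PW = 29.5 × 47.1 = 1389.45 mm·m/s.
Spread over the 38 km slope with efficiency ε = 0.55: R = ε·F/W = 0.55 × 1389.45 / 38000 m = 2.011e-02 mm/s.
R = 2.011e-02 × 3600 = 72.4 mm/hr.

R ≈ 72.4 mm/hr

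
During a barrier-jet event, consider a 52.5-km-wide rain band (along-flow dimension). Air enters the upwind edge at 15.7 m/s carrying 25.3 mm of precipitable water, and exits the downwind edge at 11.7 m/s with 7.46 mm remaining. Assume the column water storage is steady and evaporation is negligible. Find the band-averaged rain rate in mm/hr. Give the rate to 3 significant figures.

Column moisture flux per unit crosswind length is F = V × PW.
Inflow: F_in = 15.7 × 25.3 = 397.21 mm·m/s
Outflow: F_out = 11.7 × 7.46 = 87.282 mm·m/s
Steady-state rate R = (F_in − F_out)/L = (397.21 − 87.282) / 52500 m = 5.903e-03 mm/s.
R = 5.903e-03 × 3600 = 21.3 mm/hr.

R ≈ 21.3 mm/hr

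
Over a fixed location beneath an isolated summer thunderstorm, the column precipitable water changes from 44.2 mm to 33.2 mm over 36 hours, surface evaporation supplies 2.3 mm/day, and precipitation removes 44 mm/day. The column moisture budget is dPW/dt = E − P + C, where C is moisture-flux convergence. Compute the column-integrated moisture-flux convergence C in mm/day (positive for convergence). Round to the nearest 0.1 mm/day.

dPW/dt = (33.2 − 44.2) mm / (36/24 day) = -7.333 mm/day.
C = dPW/dt − E + P = (-7.333) − 2.3 + 44 = 34.4 mm/day.

C ≈ 34.4 mm/day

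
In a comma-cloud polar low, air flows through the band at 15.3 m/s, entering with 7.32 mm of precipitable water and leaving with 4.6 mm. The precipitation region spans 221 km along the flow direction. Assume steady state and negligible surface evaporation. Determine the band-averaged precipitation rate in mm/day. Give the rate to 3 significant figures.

Column moisture flux per unit crosswind length is F = V × PW.
Inflow: F_in = 15.3 × 7.32 = 111.996 mm·m/s
Outflow: F_out = 15.3 × 4.6 = 70.38 mm·m/s
Steady-state rate R = (F_in − F_out)/L = (111.996 − 70.38) / 221000 m = 1.883e-04 mm/s.
R = 1.883e-04 × 3600 × 24 = 16.3 mm/day.

R ≈ 16.3 mm/day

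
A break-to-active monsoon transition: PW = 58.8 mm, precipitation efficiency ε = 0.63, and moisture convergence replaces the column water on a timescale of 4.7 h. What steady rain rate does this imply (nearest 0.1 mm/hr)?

R ≈ 7.9 mm/hr

Each overturning extracts ε × PW = 0.63 × 58.8 = 37.044 mm.
Rate = ε·PW / τ = 37.044 / 4.7 h = 7.9 mm/hr.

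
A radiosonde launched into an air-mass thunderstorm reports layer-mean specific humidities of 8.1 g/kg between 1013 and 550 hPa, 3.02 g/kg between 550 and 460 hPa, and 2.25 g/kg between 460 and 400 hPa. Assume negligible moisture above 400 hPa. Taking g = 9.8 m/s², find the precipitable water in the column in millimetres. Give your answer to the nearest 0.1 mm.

Precipitable water is the column-integrated vapour mass per unit area: PW = (1/g) Σ q̄ Δp, with q in kg/kg and Δp in Pa (1 kg/m² of water = 1 mm).
Layer 1013–550 hPa: Δp = 463 hPa = 46300 Pa, q̄ = 0.0081 kg/kg → 0.0081 × 46300 / 9.8 = 38.27 mm
Layer 550–460 hPa: Δp = 90 hPa = 9000 Pa, q̄ = 0.00302 kg/kg → 0.00302 × 9000 / 9.8 = 2.77 mm
Layer 460–400 hPa: Δp = 60 hPa = 6000 Pa, q̄ = 0.00225 kg/kg → 0.00225 × 6000 / 9.8 = 1.38 mm
PW = 38.27 + 2.77 + 1.38 = 42.42 ≈ 42.4 mm.

PW ≈ 42.4 mm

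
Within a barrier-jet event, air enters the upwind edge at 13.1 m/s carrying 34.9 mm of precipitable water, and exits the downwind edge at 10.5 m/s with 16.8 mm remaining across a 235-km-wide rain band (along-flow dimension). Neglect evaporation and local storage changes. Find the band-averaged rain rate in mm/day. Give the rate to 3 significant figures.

R ≈ 103 mm/day

Column moisture flux per unit crosswind length is F = V × PW.
Inflow: F_in = 13.1 × 34.9 = 457.19 mm·m/s
Outflow: F_out = 10.5 × 16.8 = 176.4 mm·m/s
Steady-state rate R = (F_in − F_out)/L = (457.19 − 176.4) / 235000 m = 1.195e-03 mm/s.
R = 1.195e-03 × 3600 × 24 = 103 mm/day.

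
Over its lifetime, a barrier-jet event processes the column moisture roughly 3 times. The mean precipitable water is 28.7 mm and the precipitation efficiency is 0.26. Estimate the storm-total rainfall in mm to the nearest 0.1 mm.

rainfall ≈ 22.4 mm

Each cycle deposits ε × PW = 0.26 × 28.7 = 7.462 mm.
Over 3 cycles: 3 × 7.462 = 22.4 mm.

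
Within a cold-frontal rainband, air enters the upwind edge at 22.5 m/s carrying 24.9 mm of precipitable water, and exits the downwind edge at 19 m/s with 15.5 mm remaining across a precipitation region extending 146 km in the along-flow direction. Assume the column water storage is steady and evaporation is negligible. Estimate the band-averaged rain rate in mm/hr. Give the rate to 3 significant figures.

Column moisture flux per unit crosswind length is F = V × PW.
Inflow: F_in = 22.5 × 24.9 = 560.25 mm·m/s
Outflow: F_out = 19 × 15.5 = 294.5 mm·m/s
Steady-state rate R = (F_in − F_out)/L = (560.25 − 294.5) / 146000 m = 1.820e-03 mm/s.
R = 1.820e-03 × 3600 = 6.55 mm/hr.

R ≈ 6.55 mm/hr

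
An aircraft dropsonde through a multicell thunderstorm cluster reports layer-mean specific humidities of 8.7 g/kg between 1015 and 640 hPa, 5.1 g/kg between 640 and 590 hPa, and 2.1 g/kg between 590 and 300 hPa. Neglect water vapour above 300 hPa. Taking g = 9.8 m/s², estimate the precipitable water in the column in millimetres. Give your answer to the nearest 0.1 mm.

PW ≈ 42.1 mm

Precipitable water is the column-integrated vapour mass per unit area: PW = (1/g) Σ q̄ Δp, with q in kg/kg and Δp in Pa (1 kg/m² of water = 1 mm).
Layer 1015–640 hPa: Δp = 375 hPa = 37500 Pa, q̄ = 0.0087 kg/kg → 0.0087 × 37500 / 9.8 = 33.29 mm
Layer 640–590 hPa: Δp = 50 hPa = 5000 Pa, q̄ = 0.0051 kg/kg → 0.0051 × 5000 / 9.8 = 2.60 mm
Layer 590–300 hPa: Δp = 290 hPa = 29000 Pa, q̄ = 0.0021 kg/kg → 0.0021 × 29000 / 9.8 = 6.21 mm
PW = 33.29 + 2.60 + 6.21 = 42.10 ≈ 42.1 mm.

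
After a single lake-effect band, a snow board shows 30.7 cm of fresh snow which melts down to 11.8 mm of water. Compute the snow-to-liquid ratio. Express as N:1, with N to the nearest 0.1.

Ratio = snow depth / SWE = 307 mm / 11.8 mm = 26.0, i.e. 26.0:1.

ratio ≈ 26.0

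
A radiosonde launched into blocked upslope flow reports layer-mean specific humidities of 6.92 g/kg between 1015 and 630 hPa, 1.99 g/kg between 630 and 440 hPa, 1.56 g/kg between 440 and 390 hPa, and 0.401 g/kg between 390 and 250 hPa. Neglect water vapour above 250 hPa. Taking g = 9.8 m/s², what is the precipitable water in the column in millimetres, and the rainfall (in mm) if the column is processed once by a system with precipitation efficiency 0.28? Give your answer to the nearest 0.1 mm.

Precipitable water is the column-integrated vapour mass per unit area: PW = (1/g) Σ q̄ Δp, with q in kg/kg and Δp in Pa (1 kg/m² of water = 1 mm).
Layer 1015–630 hPa: Δp = 385 hPa = 38500 Pa, q̄ = 0.00692 kg/kg → 0.00692 × 38500 / 9.8 = 27.19 mm
Layer 630–440 hPa: Δp = 190 hPa = 19000 Pa, q̄ = 0.00199 kg/kg → 0.00199 × 19000 / 9.8 = 3.86 mm
Layer 440–390 hPa: Δp = 50 hPa = 5000 Pa, q̄ = 0.00156 kg/kg → 0.00156 × 5000 / 9.8 = 0.80 mm
Layer 390–250 hPa: Δp = 140 hPa = 14000 Pa, q̄ = 0.000401 kg/kg → 0.000401 × 14000 / 9.8 = 0.57 mm
PW = 27.19 + 3.86 + 0.80 + 0.57 = 32.42 ≈ 32.4 mm.
Rainfall = ε × PW = 0.28 × 32.4 = 9.1 mm.

PW ≈ 32.4 mm; rainfall ≈ 9.1 mm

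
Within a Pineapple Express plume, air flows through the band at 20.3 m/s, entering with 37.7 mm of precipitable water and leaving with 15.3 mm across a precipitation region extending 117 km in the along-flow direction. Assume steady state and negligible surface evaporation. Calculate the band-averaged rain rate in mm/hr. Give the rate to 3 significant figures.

Column moisture flux per unit crosswind length is F = V × PW.
Inflow: F_in = 20.3 × 37.7 = 765.31 mm·m/s
Outflow: F_out = 20.3 × 15.3 = 310.59 mm·m/s
Steady-state rate R = (F_in − F_out)/L = (765.31 − 310.59) / 117000 m = 3.886e-03 mm/s.
R = 3.886e-03 × 3600 = 14.0 mm/hr.

R ≈ 14.0 mm/hr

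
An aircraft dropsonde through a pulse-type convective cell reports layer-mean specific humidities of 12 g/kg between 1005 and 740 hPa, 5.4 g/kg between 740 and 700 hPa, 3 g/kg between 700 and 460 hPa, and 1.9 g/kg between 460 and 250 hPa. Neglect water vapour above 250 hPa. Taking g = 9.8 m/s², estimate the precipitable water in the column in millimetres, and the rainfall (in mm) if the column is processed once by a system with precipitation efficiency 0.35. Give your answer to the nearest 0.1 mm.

PW ≈ 46.1 mm; rainfall ≈ 16.1 mm

Precipitable water is the column-integrated vapour mass per unit area: PW = (1/g) Σ q̄ Δp, with q in kg/kg and Δp in Pa (1 kg/m² of water = 1 mm).
Layer 1005–740 hPa: Δp = 265 hPa = 26500 Pa, q̄ = 0.012 kg/kg → 0.012 × 26500 / 9.8 = 32.45 mm
Layer 740–700 hPa: Δp = 40 hPa = 4000 Pa, q̄ = 0.0054 kg/kg → 0.0054 × 4000 / 9.8 = 2.20 mm
Layer 700–460 hPa: Δp = 240 hPa = 24000 Pa, q̄ = 0.003 kg/kg → 0.003 × 24000 / 9.8 = 7.35 mm
Layer 460–250 hPa: Δp = 210 hPa = 21000 Pa, q̄ = 0.0019 kg/kg → 0.0019 × 21000 / 9.8 = 4.07 mm
PW = 32.45 + 2.20 + 7.35 + 4.07 = 46.07 ≈ 46.1 mm.
Rainfall = ε × PW = 0.35 × 46.1 = 16.1 mm.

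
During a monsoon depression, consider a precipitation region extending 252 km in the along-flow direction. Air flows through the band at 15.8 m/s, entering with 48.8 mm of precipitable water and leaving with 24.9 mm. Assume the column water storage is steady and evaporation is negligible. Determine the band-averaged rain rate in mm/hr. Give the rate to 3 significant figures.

R ≈ 5.39 mm/hr

Column moisture flux per unit crosswind length is F = V × PW.
Inflow: F_in = 15.8 × 48.8 = 771.04 mm·m/s
Outflow: F_out = 15.8 × 24.9 = 393.42 mm·m/s
Steady-state rate R = (F_in − F_out)/L = (771.04 − 393.42) / 252000 m = 1.498e-03 mm/s.
R = 1.498e-03 × 3600 = 5.39 mm/hr.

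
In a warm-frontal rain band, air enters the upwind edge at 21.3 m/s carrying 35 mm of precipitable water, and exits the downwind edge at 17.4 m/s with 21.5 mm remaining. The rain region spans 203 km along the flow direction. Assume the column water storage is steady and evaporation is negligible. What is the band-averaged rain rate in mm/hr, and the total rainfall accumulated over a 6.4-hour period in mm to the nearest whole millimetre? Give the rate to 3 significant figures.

Column moisture flux per unit crosswind length is F = V × PW.
Inflow: F_in = 21.3 × 35 = 745.5 mm·m/s
Outflow: F_out = 17.4 × 21.5 = 374.1 mm·m/s
Steady-state rate R = (F_in − F_out)/L = (745.5 − 374.1) / 203000 m = 1.830e-03 mm/s.
R = 1.830e-03 × 3600 = 6.59 mm/hr.
Over 6.4 h: total = 6.59 × 6.4 = 42.176 ≈ 42 mm.

R ≈ 6.59 mm/hr; total ≈ 42 mm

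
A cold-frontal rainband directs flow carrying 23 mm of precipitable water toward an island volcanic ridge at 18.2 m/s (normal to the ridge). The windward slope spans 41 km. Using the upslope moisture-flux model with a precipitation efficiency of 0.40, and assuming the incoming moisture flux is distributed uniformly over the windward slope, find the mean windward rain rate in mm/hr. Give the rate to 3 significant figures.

Incoming column moisture flux per unit ridge length: F = V × PW = 18.2 × 23 = 418.6 mm·m/s.
Spread over the 41 km slope with efficiency ε = 0.40: R = ε·F/W = 0.40 × 418.6 / 41000 m = 4.084e-03 mm/s.
R = 4.084e-03 × 3600 = 14.7 mm/hr.

R ≈ 14.7 mm/hr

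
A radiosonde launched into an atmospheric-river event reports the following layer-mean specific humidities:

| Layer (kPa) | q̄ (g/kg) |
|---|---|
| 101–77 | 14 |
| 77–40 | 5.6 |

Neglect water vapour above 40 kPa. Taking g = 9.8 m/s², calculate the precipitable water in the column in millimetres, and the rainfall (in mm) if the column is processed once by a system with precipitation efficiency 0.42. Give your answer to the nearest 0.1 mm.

Precipitable water is the column-integrated vapour mass per unit area: PW = (1/g) Σ q̄ Δp, with q in kg/kg and Δp in Pa (1 kg/m² of water = 1 mm).
Layer 101–77 kPa: Δp = 240 hPa = 24000 Pa, q̄ = 0.014 kg/kg → 0.014 × 24000 / 9.8 = 34.29 mm
Layer 77–40 kPa: Δp = 370 hPa = 37000 Pa, q̄ = 0.0056 kg/kg → 0.0056 × 37000 / 9.8 = 21.14 mm
PW = 34.29 + 21.14 = 55.43 ≈ 55.4 mm.
Rainfall = ε × PW = 0.42 × 55.4 = 23.3 mm.

PW ≈ 55.4 mm; rainfall ≈ 23.3 mm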